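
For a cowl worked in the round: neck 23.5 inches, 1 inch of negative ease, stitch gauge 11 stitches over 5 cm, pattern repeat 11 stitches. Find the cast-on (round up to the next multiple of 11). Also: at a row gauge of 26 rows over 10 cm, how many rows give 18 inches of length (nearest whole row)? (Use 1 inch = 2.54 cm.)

Cast on 132 stitches; work 119 rows.

Finished = 23.5 − 1 = 22.5 inches.
22.5 inches × 2.54 = 57.15 cm.
11/5 = 2.2 sts per cm; 57.15 × 2.2 = 125.73 sts.
Next multiple of 11 → 132.
18 inches = 45.72 cm; × 2.6 = 118.87 → 119 rows.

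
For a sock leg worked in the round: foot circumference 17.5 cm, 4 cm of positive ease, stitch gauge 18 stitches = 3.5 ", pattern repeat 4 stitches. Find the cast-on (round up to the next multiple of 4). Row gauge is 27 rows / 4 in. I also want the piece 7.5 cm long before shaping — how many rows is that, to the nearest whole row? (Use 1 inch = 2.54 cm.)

Finished = 17.5 + 4 = 21.5 cm.
21.5 cm × 1/2.54 = 8.46 inches.
18/3.5 = 5.143 sts per in; 8.46 × 5.143 = 43.53 sts.
Next multiple of 4 → 44.
7.5 cm = 2.95 inches; × 6.75 = 19.93 → 20 rows.

Cast on 44 stitches; work 20 rows.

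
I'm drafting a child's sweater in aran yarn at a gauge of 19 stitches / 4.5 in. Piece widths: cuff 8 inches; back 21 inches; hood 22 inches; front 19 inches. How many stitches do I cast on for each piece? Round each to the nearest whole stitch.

cuff 34; back 89; hood 93; front 80.

Rate = 19/4.5 = 4.222 sts per in.
cuff: 8 × 4.222 = 33.78 → 34.
back: 21 × 4.222 = 88.67 → 89.
hood: 22 × 4.222 = 92.89 → 93.
front: 19 × 4.222 = 80.22 → 80.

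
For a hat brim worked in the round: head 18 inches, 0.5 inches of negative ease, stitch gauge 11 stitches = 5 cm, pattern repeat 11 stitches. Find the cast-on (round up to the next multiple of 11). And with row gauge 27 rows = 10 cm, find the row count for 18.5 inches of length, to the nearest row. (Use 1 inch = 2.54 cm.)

Cast on 99 stitches; work 127 rows.

Finished = 18 − 0.5 = 17.5 inches.
17.5 inches × 2.54 = 44.45 cm.
11/5 = 2.2 sts per cm; 44.45 × 2.2 = 97.79 sts.
Next multiple of 11 → 99.
18.5 inches = 46.99 cm; × 2.7 = 126.87 → 127 rows.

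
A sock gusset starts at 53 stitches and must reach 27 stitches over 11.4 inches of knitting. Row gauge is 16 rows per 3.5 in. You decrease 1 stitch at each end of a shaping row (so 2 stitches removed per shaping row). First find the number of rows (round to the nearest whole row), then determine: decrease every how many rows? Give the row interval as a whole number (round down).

Rows = 11.4 × 4.571 = 52.1 → 52 rows.
Stitches to remove: 26 → 13 shaping rows (at 2 st each).
52 / 13 = 4.00 → every 4 rows.

Decrease every 4th row.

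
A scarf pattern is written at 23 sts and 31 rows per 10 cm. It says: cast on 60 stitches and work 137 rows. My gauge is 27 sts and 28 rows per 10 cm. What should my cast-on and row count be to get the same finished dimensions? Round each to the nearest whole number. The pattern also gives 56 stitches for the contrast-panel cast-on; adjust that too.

Cast on 70 stitches; work 124 rows; contrast-panel cast-on 66 stitches.

Stitches: 60 × 27/23 = 70.43 → 70.
Rows: 137 × 28/31 = 123.74 → 124.
contrast-panel cast-on: 56 × 27/23 = 65.74 → 66.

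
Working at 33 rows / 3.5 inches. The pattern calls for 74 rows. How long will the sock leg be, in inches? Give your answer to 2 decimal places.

7.85 inches.

33 rows / 3.5 inch = 9.429 rows per inch.
74 / 9.429 = 7.848 inches.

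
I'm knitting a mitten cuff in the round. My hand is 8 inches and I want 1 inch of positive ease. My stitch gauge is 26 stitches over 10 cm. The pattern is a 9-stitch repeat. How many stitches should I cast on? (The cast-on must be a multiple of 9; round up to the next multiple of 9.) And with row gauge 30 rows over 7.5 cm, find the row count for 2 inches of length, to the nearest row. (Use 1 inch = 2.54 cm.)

Cast on 63 stitches; work 20 rows.

Finished = 8 + 1 = 9 inches.
9 inches × 2.54 = 22.86 cm.
26/10 = 2.6 sts per cm; 22.86 × 2.6 = 59.44 sts.
Next multiple of 9 → 63.
2 inches = 5.08 cm; × 4 = 20.32 → 20 rows.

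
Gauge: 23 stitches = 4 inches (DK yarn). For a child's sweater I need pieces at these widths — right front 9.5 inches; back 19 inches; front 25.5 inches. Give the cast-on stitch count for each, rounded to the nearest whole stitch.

right front 55; back 109; front 147.

Rate = 23/4 = 5.75 sts per in.
right front: 9.5 × 5.75 = 54.62 → 55.
back: 19 × 5.75 = 109.25 → 109.
front: 25.5 × 5.75 = 146.62 → 147.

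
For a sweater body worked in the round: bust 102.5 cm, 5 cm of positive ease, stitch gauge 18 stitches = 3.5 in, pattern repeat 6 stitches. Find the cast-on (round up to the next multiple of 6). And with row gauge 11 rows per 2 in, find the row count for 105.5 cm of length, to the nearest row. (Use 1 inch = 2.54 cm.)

Finished = 102.5 + 5 = 107.5 cm.
107.5 cm × 1/2.54 = 42.32 inches.
18/3.5 = 5.143 sts per in; 42.32 × 5.143 = 217.66 sts.
Next multiple of 6 → 222.
105.5 cm = 41.54 inches; × 5.5 = 228.44 → 228 rows.

Cast on 222 stitches; work 228 rows.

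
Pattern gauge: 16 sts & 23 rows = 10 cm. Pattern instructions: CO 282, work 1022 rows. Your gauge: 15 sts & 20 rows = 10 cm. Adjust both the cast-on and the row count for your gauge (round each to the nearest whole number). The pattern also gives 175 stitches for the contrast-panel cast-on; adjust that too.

Cast on 264 stitches; work 889 rows; contrast-panel cast-on 164 stitches.

Stitches: 282 × 15/16 = 264.38 → 264.
Rows: 1022 × 20/23 = 888.70 → 889.
contrast-panel cast-on: 175 × 15/16 = 164.06 → 164.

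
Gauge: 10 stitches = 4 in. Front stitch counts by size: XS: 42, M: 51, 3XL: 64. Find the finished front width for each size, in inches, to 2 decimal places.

10/4 = 2.5 sts per in.
XS: 42 / 2.5 = 16.800 → 16.80 in.
M: 51 / 2.5 = 20.400 → 20.40 in.
3XL: 64 / 2.5 = 25.600 → 25.60 in.

XS 16.80 inches; M 20.40 inches; 3XL 25.60 inches.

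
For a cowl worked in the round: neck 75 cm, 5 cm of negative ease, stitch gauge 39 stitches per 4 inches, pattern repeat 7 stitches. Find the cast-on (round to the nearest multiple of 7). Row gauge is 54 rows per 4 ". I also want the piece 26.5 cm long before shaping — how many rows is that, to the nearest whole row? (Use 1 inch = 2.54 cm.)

Cast on 266 stitches; work 141 rows.

Finished = 75 − 5 = 70 cm.
70 cm × 1/2.54 = 27.56 inches.
39/4 = 9.75 sts per in; 27.56 × 9.75 = 268.70 sts.
Nearest multiple of 7 → 266.
26.5 cm = 10.43 inches; × 13.5 = 140.85 → 141 rows.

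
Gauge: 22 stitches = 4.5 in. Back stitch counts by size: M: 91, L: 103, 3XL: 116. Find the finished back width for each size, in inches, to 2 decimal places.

M 18.61 inches; L 21.07 inches; 3XL 23.73 inches.

22/4.5 = 4.889 sts per in.
M: 91 / 4.889 = 18.614 → 18.61 in.
L: 103 / 4.889 = 21.068 → 21.07 in.
3XL: 116 / 4.889 = 23.727 → 23.73 in.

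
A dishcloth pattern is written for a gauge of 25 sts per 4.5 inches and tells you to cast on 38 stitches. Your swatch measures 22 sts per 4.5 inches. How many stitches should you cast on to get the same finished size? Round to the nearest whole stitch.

Scale factor = 22 / 25 = 0.880.
38 × 22 / 25 = 33.44 sts.
→ 33 sts.

Cast on 33 stitches.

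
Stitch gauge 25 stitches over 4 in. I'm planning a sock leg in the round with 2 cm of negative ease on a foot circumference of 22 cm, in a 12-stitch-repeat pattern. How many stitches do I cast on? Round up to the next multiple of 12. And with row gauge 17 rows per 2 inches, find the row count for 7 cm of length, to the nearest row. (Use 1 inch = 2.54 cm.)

Finished = 22 − 2 = 20 cm.
20 cm × 1/2.54 = 7.87 inches.
25/4 = 6.25 sts per in; 7.87 × 6.25 = 49.21 sts.
Next multiple of 12 → 60.
7 cm = 2.76 inches; × 8.5 = 23.43 → 23 rows.

Cast on 60 stitches; work 23 rows.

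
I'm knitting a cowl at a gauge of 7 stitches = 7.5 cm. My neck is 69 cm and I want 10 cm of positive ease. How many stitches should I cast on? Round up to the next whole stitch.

74 stitches.

Finished = 69 + 10 = 79 cm.
7 / 7.5 = 0.933 sts per cm.
79.00 × 0.933 = 73.73 sts.
→ 74 sts.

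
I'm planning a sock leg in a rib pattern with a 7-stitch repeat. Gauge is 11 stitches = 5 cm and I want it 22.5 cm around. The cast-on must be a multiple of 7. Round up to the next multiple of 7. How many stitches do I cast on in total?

56 stitches.

11 / 5 = 2.2 sts per cm.
22.5 × 2.2 = 49.50 sts.
Next multiple of 7: 56.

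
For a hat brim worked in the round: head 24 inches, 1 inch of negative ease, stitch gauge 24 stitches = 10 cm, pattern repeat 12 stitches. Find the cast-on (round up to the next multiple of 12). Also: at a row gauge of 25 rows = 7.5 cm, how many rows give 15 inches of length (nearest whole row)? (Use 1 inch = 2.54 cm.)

Cast on 144 stitches; work 127 rows.

Finished = 24 − 1 = 23 inches.
23 inches × 2.54 = 58.42 cm.
24/10 = 2.4 sts per cm; 58.42 × 2.4 = 140.21 sts.
Next multiple of 12 → 144.
15 inches = 38.10 cm; × 3.333 = 127.00 → 127 rows.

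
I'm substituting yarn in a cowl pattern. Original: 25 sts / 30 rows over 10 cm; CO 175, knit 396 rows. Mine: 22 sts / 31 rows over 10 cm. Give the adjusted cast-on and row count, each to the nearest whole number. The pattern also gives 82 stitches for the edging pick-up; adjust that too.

Stitches: 175 × 22/25 = 154.00 → 154.
Rows: 396 × 31/30 = 409.20 → 409.
edging pick-up: 82 × 22/25 = 72.16 → 72.

Cast on 154 stitches; work 409 rows; edging pick-up 72 stitches.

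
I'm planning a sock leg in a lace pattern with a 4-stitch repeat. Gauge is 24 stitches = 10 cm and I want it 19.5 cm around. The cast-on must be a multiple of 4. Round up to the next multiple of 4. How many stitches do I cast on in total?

24 / 10 = 2.4 sts per cm.
19.5 × 2.4 = 46.80 sts.
Next multiple of 4: 48.

Cast on 48 stitches.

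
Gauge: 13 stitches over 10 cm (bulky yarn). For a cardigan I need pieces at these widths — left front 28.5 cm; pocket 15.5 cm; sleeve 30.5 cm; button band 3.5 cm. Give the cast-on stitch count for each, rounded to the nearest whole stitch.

left front 37; pocket 20; sleeve 40; button band 5.

Rate = 13/10 = 1.3 sts per cm.
left front: 28.5 × 1.3 = 37.05 → 37.
pocket: 15.5 × 1.3 = 20.15 → 20.
sleeve: 30.5 × 1.3 = 39.65 → 40.
button band: 3.5 × 1.3 = 4.55 → 5.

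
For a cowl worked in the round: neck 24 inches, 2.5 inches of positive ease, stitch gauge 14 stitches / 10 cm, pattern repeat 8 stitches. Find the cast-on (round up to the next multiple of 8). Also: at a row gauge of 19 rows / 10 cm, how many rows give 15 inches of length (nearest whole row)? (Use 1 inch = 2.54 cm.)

Cast on 96 stitches; work 72 rows.

Finished = 24 + 2.5 = 26.5 inches.
26.5 inches × 2.54 = 67.31 cm.
14/10 = 1.4 sts per cm; 67.31 × 1.4 = 94.23 sts.
Next multiple of 8 → 96.
15 inches = 38.10 cm; × 1.9 = 72.39 → 72 rows.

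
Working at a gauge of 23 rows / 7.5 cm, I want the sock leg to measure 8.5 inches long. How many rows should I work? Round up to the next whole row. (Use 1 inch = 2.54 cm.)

8.5 in = 21.59 cm.
23 rows / 7.5 cm = 3.067 rows per cm.
21.59 × 3.067 = 66.21 rows.
Round up → 67.

67 rows.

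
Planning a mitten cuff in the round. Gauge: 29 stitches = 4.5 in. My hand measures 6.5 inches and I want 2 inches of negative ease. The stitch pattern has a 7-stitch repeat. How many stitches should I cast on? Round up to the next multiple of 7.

Finished = 6.5 − 2 = 4.5 inches.
29 / 4.5 = 6.444 sts/in.
4.5 × 6.444 = 29.00 sts.
Next multiple of 7: 35.

Cast on 35 stitches.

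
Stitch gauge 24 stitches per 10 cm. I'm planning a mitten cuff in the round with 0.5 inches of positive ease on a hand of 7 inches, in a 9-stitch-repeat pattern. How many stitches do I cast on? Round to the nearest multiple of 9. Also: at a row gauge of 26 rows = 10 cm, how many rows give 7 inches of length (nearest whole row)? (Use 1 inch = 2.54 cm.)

Finished = 7 + 0.5 = 7.5 inches.
7.5 inches × 2.54 = 19.05 cm.
24/10 = 2.4 sts per cm; 19.05 × 2.4 = 45.72 sts.
Nearest multiple of 9 → 45.
7 inches = 17.78 cm; × 2.6 = 46.23 → 46 rows.

Cast on 45 stitches; work 46 rows.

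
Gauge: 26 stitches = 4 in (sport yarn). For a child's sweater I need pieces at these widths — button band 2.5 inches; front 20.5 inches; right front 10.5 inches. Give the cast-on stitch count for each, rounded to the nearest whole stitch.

button band 16; front 133; right front 68.

Rate = 26/4 = 6.5 sts per in.
button band: 2.5 × 6.5 = 16.25 → 16.
front: 20.5 × 6.5 = 133.25 → 133.
right front: 10.5 × 6.5 = 68.25 → 68.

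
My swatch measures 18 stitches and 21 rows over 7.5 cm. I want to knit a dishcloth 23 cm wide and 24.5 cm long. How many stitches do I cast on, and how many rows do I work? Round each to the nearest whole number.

Cast on 55 stitches and work 69 rows.

Stitch gauge = 18/7.5 = 2.4 sts/cm; 23 × 2.4 = 55.20 → 55 sts.
Row gauge = 21/7.5 = 2.8 rows/cm; 24.5 × 2.8 = 68.60 → 69 rows.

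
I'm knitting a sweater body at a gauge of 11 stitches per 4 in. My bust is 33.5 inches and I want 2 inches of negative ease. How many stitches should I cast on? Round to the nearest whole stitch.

Finished = 33.5 − 2 = 31.5 in.
11 / 4 = 2.75 sts per inch.
31.50 × 2.75 = 86.62 sts.
→ 87 sts.

Cast on 87 stitches.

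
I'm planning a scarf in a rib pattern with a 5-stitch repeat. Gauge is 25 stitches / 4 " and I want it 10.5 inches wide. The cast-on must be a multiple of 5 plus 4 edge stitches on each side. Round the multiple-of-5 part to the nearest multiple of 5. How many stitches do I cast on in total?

CO 68 sts.

25 / 4 = 6.25 sts per inch.
10.5 × 6.25 = 65.62 sts.
Less 8 edge sts → 57.62 for the repeat.
Nearest multiple of 5: 60.
Add back 8 edge sts → 68.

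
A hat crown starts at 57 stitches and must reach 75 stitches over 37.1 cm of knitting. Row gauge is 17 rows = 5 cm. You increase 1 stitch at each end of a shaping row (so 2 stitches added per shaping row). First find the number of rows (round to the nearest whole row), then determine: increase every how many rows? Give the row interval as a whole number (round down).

Increase every 14th row.

Rows = 37.1 × 3.4 = 126.1 → 126 rows.
Stitches to add: 18 → 9 shaping rows (at 2 st each).
126 / 9 = 14.00 → every 14 rows.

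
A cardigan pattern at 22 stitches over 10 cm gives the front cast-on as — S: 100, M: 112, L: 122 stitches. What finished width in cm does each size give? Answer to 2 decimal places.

22/10 = 2.2 sts per cm.
S: 100 / 2.2 = 45.455 → 45.45 cm.
M: 112 / 2.2 = 50.909 → 50.91 cm.
L: 122 / 2.2 = 55.455 → 55.45 cm.

S 45.45 cm; M 50.91 cm; L 55.45 cm.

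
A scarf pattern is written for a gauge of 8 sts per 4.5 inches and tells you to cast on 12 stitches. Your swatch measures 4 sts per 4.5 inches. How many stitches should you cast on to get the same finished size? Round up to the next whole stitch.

Cast on 6 stitches.

Scale factor = 4 / 8 = 0.500.
12 × 4 / 8 = 6.00 sts.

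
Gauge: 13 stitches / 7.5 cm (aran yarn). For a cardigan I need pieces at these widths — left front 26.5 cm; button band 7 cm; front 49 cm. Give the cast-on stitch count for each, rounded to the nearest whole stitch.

Rate = 13/7.5 = 1.733 sts per cm.
left front: 26.5 × 1.733 = 45.93 → 46.
button band: 7 × 1.733 = 12.13 → 12.
front: 49 × 1.733 = 84.93 → 85.

left front 46; button band 12; front 85.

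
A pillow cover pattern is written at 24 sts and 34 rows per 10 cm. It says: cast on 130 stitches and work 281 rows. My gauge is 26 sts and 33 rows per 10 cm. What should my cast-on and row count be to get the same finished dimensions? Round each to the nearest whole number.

Cast on 141 stitches; work 273 rows.

Stitches: 130 × 26/24 = 140.83 → 141.
Rows: 281 × 33/34 = 272.74 → 273.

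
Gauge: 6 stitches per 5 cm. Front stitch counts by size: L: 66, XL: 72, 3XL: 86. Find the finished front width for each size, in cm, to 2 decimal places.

L 55.00 cm; XL 60.00 cm; 3XL 71.67 cm.

6/5 = 1.2 sts per cm.
L: 66 / 1.2 = 55.000 → 55.00 cm.
XL: 72 / 1.2 = 60.000 → 60.00 cm.
3XL: 86 / 1.2 = 71.667 → 71.67 cm.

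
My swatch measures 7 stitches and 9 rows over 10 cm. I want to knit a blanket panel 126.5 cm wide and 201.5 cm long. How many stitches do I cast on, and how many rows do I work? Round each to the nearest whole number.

Cast on 89 stitches and work 181 rows.

Stitch gauge = 7/10 = 0.7 sts/cm; 126.5 × 0.7 = 88.55 → 89 sts.
Row gauge = 9/10 = 0.9 rows/cm; 201.5 × 0.9 = 181.35 → 181 rows.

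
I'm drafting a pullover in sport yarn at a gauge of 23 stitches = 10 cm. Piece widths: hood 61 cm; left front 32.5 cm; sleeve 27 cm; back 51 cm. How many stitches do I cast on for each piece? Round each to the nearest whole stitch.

hood 140; left front 75; sleeve 62; back 117.

Rate = 23/10 = 2.3 sts per cm.
hood: 61 × 2.3 = 140.30 → 140.
left front: 32.5 × 2.3 = 74.75 → 75.
sleeve: 27 × 2.3 = 62.10 → 62.
back: 51 × 2.3 = 117.30 → 117.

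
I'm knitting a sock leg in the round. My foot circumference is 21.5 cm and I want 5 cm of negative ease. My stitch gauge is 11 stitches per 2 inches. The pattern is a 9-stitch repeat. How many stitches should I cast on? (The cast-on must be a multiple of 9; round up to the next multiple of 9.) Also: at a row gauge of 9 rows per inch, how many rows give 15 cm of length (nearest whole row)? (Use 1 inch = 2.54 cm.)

Finished = 21.5 − 5 = 16.5 cm.
16.5 cm × 1/2.54 = 6.50 inches.
11/2 = 5.5 sts per in; 6.50 × 5.5 = 35.73 sts.
Next multiple of 9 → 36.
15 cm = 5.91 inches; × 9 = 53.15 → 53 rows.

Cast on 36 stitches; work 53 rows.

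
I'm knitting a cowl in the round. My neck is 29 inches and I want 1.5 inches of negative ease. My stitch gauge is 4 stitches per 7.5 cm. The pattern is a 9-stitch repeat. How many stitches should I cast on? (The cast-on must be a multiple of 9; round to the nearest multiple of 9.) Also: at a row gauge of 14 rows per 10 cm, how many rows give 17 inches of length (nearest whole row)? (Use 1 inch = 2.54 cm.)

Cast on 36 stitches; work 60 rows.

Finished = 29 − 1.5 = 27.5 inches.
27.5 inches × 2.54 = 69.85 cm.
4/7.5 = 0.533 sts per cm; 69.85 × 0.533 = 37.25 sts.
Nearest multiple of 9 → 36.
17 inches = 43.18 cm; × 1.4 = 60.45 → 60 rows.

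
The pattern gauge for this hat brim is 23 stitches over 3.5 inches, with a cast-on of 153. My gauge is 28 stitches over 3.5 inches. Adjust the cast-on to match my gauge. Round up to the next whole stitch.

187 stitches.

Scale factor = 28 / 23 = 1.217.
153 × 28 / 23 = 186.26 sts.
→ 187 sts.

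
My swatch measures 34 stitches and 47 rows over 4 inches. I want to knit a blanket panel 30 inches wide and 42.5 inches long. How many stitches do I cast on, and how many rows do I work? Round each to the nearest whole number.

Stitch gauge = 34/4 = 8.5 sts/in; 30 × 8.5 = 255.00 → 255 sts.
Row gauge = 47/4 = 11.75 rows/in; 42.5 × 11.75 = 499.38 → 499 rows.

Cast on 255 stitches and work 499 rows.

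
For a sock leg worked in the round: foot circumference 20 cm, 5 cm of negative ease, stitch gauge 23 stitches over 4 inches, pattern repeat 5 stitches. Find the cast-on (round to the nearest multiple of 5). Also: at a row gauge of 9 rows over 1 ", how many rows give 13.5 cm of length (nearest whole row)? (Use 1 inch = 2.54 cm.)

Cast on 35 stitches; work 48 rows.

Finished = 20 − 5 = 15 cm.
15 cm × 1/2.54 = 5.91 inches.
23/4 = 5.75 sts per in; 5.91 × 5.75 = 33.96 sts.
Nearest multiple of 5 → 35.
13.5 cm = 5.31 inches; × 9 = 47.83 → 48 rows.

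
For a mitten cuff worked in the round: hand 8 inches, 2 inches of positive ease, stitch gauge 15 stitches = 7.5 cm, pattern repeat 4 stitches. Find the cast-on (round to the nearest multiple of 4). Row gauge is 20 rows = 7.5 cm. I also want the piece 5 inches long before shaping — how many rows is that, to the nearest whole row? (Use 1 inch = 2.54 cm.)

Finished = 8 + 2 = 10 inches.
10 inches × 2.54 = 25.40 cm.
15/7.5 = 2 sts per cm; 25.40 × 2 = 50.80 sts.
Nearest multiple of 4 → 52.
5 inches = 12.70 cm; × 2.667 = 33.87 → 34 rows.

Cast on 52 stitches; work 34 rows.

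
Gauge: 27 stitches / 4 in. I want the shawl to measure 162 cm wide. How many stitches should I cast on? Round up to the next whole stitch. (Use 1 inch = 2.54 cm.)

431 stitches.

162 cm = 63.78 in.
27 stitches / 4 in = 6.75 stitches per inch.
63.78 × 6.75 = 430.51 stitches.
Round up → 431.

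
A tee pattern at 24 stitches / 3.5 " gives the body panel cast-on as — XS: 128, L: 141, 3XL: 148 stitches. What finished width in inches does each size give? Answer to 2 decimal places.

24/3.5 = 6.857 sts per in.
XS: 128 / 6.857 = 18.667 → 18.67 in.
L: 141 / 6.857 = 20.562 → 20.56 in.
3XL: 148 / 6.857 = 21.583 → 21.58 in.

XS 18.67 inches; L 20.56 inches; 3XL 21.58 inches.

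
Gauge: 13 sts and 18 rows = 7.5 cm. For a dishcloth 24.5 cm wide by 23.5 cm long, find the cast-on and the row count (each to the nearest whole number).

Stitch gauge = 13/7.5 = 1.733 sts/cm; 24.5 × 1.733 = 42.47 → 42 sts.
Row gauge = 18/7.5 = 2.4 rows/cm; 23.5 × 2.4 = 56.40 → 56 rows.

Cast on 42 stitches and work 56 rows.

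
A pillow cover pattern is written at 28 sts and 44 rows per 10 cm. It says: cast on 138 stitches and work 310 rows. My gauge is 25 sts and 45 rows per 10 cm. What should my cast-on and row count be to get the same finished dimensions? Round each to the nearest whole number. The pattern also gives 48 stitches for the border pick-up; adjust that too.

Stitches: 138 × 25/28 = 123.21 → 123.
Rows: 310 × 45/44 = 317.05 → 317.
border pick-up: 48 × 25/28 = 42.86 → 43.

Cast on 123 stitches; work 317 rows; border pick-up 43 stitches.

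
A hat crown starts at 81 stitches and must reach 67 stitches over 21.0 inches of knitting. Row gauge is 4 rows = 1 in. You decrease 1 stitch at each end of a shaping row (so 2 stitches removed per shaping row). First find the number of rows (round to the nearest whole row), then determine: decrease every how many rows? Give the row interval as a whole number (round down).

Decrease every 12th row.

Rows = 21.0 × 4 = 84.0 → 84 rows.
Stitches to remove: 14 → 7 shaping rows (at 2 st each).
84 / 7 = 12.00 → every 12 rows.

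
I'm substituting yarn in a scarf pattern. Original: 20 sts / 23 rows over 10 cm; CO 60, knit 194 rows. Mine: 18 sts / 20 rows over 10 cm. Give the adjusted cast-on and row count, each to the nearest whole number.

Stitches: 60 × 18/20 = 54.00 → 54.
Rows: 194 × 20/23 = 168.70 → 169.

Cast on 54 stitches; work 169 rows.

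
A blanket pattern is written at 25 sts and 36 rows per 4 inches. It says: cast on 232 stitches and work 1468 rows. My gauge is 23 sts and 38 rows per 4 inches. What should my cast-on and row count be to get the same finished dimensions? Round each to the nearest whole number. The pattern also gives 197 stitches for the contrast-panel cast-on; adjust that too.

Cast on 213 stitches; work 1550 rows; contrast-panel cast-on 181 stitches.

Stitches: 232 × 23/25 = 213.44 → 213.
Rows: 1468 × 38/36 = 1549.56 → 1550.
contrast-panel cast-on: 197 × 23/25 = 181.24 → 181.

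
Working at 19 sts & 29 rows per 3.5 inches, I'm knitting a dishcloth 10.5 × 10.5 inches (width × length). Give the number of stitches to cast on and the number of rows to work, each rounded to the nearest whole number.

Stitch gauge = 19/3.5 = 5.429 sts/in; 10.5 × 5.429 = 57.00 → 57 sts.
Row gauge = 29/3.5 = 8.286 rows/in; 10.5 × 8.286 = 87.00 → 87 rows.

Cast on 57 stitches and work 87 rows.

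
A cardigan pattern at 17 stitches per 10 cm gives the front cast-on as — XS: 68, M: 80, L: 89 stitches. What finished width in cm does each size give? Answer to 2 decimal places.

17/10 = 1.7 sts per cm.
XS: 68 / 1.7 = 40.000 → 40.00 cm.
M: 80 / 1.7 = 47.059 → 47.06 cm.
L: 89 / 1.7 = 52.353 → 52.35 cm.

XS 40.00 cm; M 47.06 cm; L 52.35 cm.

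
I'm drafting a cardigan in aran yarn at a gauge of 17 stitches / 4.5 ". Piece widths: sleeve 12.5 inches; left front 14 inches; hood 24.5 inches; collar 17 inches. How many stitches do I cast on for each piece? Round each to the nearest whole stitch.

Rate = 17/4.5 = 3.778 sts per in.
sleeve: 12.5 × 3.778 = 47.22 → 47.
left front: 14 × 3.778 = 52.89 → 53.
hood: 24.5 × 3.778 = 92.56 → 93.
collar: 17 × 3.778 = 64.22 → 64.

sleeve 47; left front 53; hood 93; collar 64.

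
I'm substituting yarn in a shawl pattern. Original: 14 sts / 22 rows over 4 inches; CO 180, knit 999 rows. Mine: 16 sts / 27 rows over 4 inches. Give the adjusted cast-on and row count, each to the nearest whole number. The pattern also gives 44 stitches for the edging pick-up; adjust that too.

Stitches: 180 × 16/14 = 205.71 → 206.
Rows: 999 × 27/22 = 1226.05 → 1226.
edging pick-up: 44 × 16/14 = 50.29 → 50.

Cast on 206 stitches; work 1226 rows; edging pick-up 50 stitches.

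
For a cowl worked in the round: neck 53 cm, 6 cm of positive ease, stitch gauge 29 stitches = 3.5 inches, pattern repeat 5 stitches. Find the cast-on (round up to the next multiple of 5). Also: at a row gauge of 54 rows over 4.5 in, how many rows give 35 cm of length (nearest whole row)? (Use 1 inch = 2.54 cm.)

Finished = 53 + 6 = 59 cm.
59 cm × 1/2.54 = 23.23 inches.
29/3.5 = 8.286 sts per in; 23.23 × 8.286 = 192.46 sts.
Next multiple of 5 → 195.
35 cm = 13.78 inches; × 12 = 165.35 → 165 rows.

Cast on 195 stitches; work 165 rows.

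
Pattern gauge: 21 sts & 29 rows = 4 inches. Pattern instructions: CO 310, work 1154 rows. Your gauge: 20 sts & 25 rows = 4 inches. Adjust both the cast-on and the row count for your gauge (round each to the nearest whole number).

Stitches: 310 × 20/21 = 295.24 → 295.
Rows: 1154 × 25/29 = 994.83 → 995.

Cast on 295 stitches; work 995 rows.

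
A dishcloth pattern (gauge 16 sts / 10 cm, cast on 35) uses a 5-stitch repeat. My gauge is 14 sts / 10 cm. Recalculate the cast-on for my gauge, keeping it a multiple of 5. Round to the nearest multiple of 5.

CO 30 sts.

35 × 14 / 16 = 30.62.
Nearest multiple of 5: 30.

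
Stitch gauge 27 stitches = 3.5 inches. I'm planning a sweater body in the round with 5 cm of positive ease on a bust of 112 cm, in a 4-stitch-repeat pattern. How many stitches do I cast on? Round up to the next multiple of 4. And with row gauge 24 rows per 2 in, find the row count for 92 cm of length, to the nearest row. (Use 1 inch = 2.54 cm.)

Cast on 356 stitches; work 435 rows.

Finished = 112 + 5 = 117 cm.
117 cm × 1/2.54 = 46.06 inches.
27/3.5 = 7.714 sts per in; 46.06 × 7.714 = 355.34 sts.
Next multiple of 4 → 356.
92 cm = 36.22 inches; × 12 = 434.65 → 435 rows.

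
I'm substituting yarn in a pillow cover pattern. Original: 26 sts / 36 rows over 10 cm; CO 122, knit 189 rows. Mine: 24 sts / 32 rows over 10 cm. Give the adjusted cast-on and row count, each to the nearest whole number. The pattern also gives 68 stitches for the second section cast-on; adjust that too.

Stitches: 122 × 24/26 = 112.62 → 113.
Rows: 189 × 32/36 = 168.00 → 168.
second section cast-on: 68 × 24/26 = 62.77 → 63.

Cast on 113 stitches; work 168 rows; second section cast-on 63 stitches.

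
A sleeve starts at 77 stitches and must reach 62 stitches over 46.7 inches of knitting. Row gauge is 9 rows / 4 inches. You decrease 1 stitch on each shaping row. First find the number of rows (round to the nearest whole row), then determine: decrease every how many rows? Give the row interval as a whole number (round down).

Rows = 46.7 × 2.25 = 105.1 → 105 rows.
Stitches to remove: 15 → 15 shaping rows (at 1 st each).
105 / 15 = 7.00 → every 7 rows.

Decrease every 7th row.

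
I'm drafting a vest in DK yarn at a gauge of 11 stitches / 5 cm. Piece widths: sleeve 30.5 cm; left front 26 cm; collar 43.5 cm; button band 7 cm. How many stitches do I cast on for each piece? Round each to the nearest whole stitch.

Rate = 11/5 = 2.2 sts per cm.
sleeve: 30.5 × 2.2 = 67.10 → 67.
left front: 26 × 2.2 = 57.20 → 57.
collar: 43.5 × 2.2 = 95.70 → 96.
button band: 7 × 2.2 = 15.40 → 15.

sleeve 67; left front 57; collar 96; button band 15.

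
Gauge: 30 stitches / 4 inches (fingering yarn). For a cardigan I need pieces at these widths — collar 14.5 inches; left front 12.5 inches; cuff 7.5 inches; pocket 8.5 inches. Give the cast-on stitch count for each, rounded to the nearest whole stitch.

collar 109; left front 94; cuff 56; pocket 64.

Rate = 30/4 = 7.5 sts per in.
collar: 14.5 × 7.5 = 108.75 → 109.
left front: 12.5 × 7.5 = 93.75 → 94.
cuff: 7.5 × 7.5 = 56.25 → 56.
pocket: 8.5 × 7.5 = 63.75 → 64.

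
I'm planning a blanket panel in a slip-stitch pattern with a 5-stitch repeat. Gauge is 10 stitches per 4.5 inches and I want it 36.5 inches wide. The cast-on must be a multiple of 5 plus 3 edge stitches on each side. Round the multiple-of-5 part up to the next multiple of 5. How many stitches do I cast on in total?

10 / 4.5 = 2.222 sts per inch.
36.5 × 2.222 = 81.11 sts.
Less 6 edge sts → 75.11 for the repeat.
Next multiple of 5: 80.
Add back 6 edge sts → 86.

86 stitches.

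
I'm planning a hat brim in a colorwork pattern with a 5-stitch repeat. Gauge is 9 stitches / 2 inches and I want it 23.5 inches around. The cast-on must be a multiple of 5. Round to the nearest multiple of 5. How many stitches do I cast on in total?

9 / 2 = 4.5 sts per inch.
23.5 × 4.5 = 105.75 sts.
Nearest multiple of 5: 105.

CO 105 sts.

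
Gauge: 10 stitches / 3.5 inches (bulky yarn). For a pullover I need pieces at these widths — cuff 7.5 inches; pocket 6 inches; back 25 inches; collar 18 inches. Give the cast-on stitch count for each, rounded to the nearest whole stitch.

Rate = 10/3.5 = 2.857 sts per in.
cuff: 7.5 × 2.857 = 21.43 → 21.
pocket: 6 × 2.857 = 17.14 → 17.
back: 25 × 2.857 = 71.43 → 71.
collar: 18 × 2.857 = 51.43 → 51.

cuff 21; pocket 17; back 71; collar 51.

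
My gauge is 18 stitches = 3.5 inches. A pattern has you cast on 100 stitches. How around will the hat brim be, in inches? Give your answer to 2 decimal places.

19.44 inches.

18 stitches / 3.5 inch = 5.143 stitches per inch.
100 / 5.143 = 19.444 inches.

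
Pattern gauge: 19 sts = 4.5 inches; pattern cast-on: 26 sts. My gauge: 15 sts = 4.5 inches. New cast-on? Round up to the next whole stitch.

Scale factor = 15 / 19 = 0.789.
26 × 15 / 19 = 20.53 sts.
→ 21 sts.

Cast on 21 stitches.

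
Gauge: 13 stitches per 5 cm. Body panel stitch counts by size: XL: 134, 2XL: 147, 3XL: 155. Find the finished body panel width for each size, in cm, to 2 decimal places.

13/5 = 2.6 sts per cm.
XL: 134 / 2.6 = 51.538 → 51.54 cm.
2XL: 147 / 2.6 = 56.538 → 56.54 cm.
3XL: 155 / 2.6 = 59.615 → 59.62 cm.

XL 51.54 cm; 2XL 56.54 cm; 3XL 59.62 cm.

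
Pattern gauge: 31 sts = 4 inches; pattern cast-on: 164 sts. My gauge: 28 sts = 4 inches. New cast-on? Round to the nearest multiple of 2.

Scale factor = 28 / 31 = 0.903.
164 × 28 / 31 = 148.13 sts.
→ 148 sts.

CO 148 sts.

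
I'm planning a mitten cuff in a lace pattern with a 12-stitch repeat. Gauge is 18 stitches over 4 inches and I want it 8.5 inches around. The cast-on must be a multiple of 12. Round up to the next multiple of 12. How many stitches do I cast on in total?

48 stitches.

18 / 4 = 4.5 sts per inch.
8.5 × 4.5 = 38.25 sts.
Next multiple of 12: 48.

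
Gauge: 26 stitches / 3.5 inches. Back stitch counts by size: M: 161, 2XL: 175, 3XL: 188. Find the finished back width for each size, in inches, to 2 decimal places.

M 21.67 inches; 2XL 23.56 inches; 3XL 25.31 inches.

26/3.5 = 7.429 sts per in.
M: 161 / 7.429 = 21.673 → 21.67 in.
2XL: 175 / 7.429 = 23.558 → 23.56 in.
3XL: 188 / 7.429 = 25.308 → 25.31 in.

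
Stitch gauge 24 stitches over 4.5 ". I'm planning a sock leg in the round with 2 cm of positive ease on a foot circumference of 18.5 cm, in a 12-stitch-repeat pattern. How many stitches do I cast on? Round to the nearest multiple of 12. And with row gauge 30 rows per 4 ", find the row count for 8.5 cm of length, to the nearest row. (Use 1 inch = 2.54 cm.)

Cast on 48 stitches; work 25 rows.

Finished = 18.5 + 2 = 20.5 cm.
20.5 cm × 1/2.54 = 8.07 inches.
24/4.5 = 5.333 sts per in; 8.07 × 5.333 = 43.04 sts.
Nearest multiple of 12 → 48.
8.5 cm = 3.35 inches; × 7.5 = 25.10 → 25 rows.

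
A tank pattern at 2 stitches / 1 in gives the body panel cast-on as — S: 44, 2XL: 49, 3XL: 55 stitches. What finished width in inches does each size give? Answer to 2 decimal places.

2/1 = 2 sts per in.
S: 44 / 2 = 22.000 → 22.00 in.
2XL: 49 / 2 = 24.500 → 24.50 in.
3XL: 55 / 2 = 27.500 → 27.50 in.

S 22.00 inches; 2XL 24.50 inches; 3XL 27.50 inches.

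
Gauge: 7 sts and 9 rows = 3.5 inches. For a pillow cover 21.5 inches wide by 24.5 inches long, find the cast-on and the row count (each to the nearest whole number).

Stitch gauge = 7/3.5 = 2 sts/in; 21.5 × 2 = 43.00 → 43 sts.
Row gauge = 9/3.5 = 2.571 rows/in; 24.5 × 2.571 = 63.00 → 63 rows.

Cast on 43 stitches and work 63 rows.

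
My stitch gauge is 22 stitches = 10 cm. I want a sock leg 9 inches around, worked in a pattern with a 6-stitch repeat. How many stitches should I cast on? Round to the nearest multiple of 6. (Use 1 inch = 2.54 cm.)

48 stitches.

9 in = 9 × 2.54 = 22.86 cm.
22 / 10 = 2.2 sts/cm.
22.86 × 2.2 = 50.29 sts.
→ 48.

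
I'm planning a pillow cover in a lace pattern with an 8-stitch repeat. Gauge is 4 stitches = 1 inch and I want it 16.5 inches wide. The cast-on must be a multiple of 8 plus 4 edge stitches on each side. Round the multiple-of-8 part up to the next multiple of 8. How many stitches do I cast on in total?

4 / 1 = 4 sts per inch.
16.5 × 4 = 66.00 sts.
Less 8 edge sts → 58.00 for the repeat.
Next multiple of 8: 64.
Add back 8 edge sts → 72.

72 stitches.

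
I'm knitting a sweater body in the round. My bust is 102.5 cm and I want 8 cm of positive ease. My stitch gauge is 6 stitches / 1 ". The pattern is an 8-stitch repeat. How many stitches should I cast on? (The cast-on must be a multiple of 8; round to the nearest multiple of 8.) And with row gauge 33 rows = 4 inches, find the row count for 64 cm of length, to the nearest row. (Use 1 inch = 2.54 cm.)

Finished = 102.5 + 8 = 110.5 cm.
110.5 cm × 1/2.54 = 43.50 inches.
6/1 = 6 sts per in; 43.50 × 6 = 261.02 sts.
Nearest multiple of 8 → 264.
64 cm = 25.20 inches; × 8.25 = 207.87 → 208 rows.

Cast on 264 stitches; work 208 rows.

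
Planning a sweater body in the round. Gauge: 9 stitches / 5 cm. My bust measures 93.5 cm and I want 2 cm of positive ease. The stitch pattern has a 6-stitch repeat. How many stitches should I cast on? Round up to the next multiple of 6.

Finished = 93.5 + 2 = 95.5 cm.
9 / 5 = 1.8 sts/cm.
95.5 × 1.8 = 171.90 sts.
Next multiple of 6: 174.

CO 174 sts.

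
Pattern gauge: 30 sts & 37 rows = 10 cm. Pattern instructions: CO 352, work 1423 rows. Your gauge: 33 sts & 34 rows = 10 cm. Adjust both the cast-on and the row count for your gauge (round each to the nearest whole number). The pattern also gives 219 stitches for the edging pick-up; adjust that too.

Stitches: 352 × 33/30 = 387.20 → 387.
Rows: 1423 × 34/37 = 1307.62 → 1308.
edging pick-up: 219 × 33/30 = 240.90 → 241.

Cast on 387 stitches; work 1308 rows; edging pick-up 241 stitches.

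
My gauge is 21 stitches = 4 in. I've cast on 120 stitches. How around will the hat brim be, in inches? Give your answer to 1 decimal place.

21 stitches / 4 inch = 5.25 stitches per inch.
120 / 5.25 = 22.86 inches.

22.9 inches.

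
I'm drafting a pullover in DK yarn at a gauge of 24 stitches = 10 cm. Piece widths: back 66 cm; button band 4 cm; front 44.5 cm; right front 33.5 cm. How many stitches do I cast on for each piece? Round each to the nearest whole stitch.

Rate = 24/10 = 2.4 sts per cm.
back: 66 × 2.4 = 158.40 → 158.
button band: 4 × 2.4 = 9.60 → 10.
front: 44.5 × 2.4 = 106.80 → 107.
right front: 33.5 × 2.4 = 80.40 → 80.

back 158; button band 10; front 107; right front 80.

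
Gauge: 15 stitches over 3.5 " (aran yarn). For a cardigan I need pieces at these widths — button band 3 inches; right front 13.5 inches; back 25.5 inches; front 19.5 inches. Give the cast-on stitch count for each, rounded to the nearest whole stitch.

Rate = 15/3.5 = 4.286 sts per in.
button band: 3 × 4.286 = 12.86 → 13.
right front: 13.5 × 4.286 = 57.86 → 58.
back: 25.5 × 4.286 = 109.29 → 109.
front: 19.5 × 4.286 = 83.57 → 84.

button band 13; right front 58; back 109; front 84.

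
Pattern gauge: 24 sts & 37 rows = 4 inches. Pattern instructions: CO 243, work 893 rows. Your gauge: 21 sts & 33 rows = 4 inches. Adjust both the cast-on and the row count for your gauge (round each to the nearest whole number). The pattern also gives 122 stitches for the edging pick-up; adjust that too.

Cast on 213 stitches; work 796 rows; edging pick-up 107 stitches.

Stitches: 243 × 21/24 = 212.62 → 213.
Rows: 893 × 33/37 = 796.46 → 796.
edging pick-up: 122 × 21/24 = 106.75 → 107.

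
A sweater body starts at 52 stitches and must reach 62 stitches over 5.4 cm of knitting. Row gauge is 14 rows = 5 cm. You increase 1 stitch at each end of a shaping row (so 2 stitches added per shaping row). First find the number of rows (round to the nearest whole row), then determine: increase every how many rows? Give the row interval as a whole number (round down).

Increase every 3rd row.

Rows = 5.4 × 2.8 = 15.1 → 15 rows.
Stitches to add: 10 → 5 shaping rows (at 2 st each).
15 / 5 = 3.00 → every 3 rows.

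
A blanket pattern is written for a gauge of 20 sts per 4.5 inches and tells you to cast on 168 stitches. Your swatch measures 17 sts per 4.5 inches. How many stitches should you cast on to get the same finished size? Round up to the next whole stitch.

143 stitches.

Scale factor = 17 / 20 = 0.850.
168 × 17 / 20 = 142.80 sts.
→ 143 sts.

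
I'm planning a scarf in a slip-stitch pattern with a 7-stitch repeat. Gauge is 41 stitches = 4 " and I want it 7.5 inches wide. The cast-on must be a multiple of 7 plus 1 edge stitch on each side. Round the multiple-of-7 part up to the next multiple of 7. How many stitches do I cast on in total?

41 / 4 = 10.25 sts per inch.
7.5 × 10.25 = 76.88 sts.
Less 2 edge sts → 74.88 for the repeat.
Next multiple of 7: 77.
Add back 2 edge sts → 79.

Cast on 79 stitches.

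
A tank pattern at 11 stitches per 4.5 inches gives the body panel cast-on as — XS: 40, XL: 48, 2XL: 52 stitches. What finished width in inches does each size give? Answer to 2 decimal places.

11/4.5 = 2.444 sts per in.
XS: 40 / 2.444 = 16.364 → 16.36 in.
XL: 48 / 2.444 = 19.636 → 19.64 in.
2XL: 52 / 2.444 = 21.273 → 21.27 in.

XS 16.36 inches; XL 19.64 inches; 2XL 21.27 inches.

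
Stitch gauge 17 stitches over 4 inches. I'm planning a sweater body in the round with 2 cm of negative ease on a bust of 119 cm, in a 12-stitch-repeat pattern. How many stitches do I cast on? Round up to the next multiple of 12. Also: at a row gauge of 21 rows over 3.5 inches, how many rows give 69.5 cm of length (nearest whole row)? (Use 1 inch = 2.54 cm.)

Finished = 119 − 2 = 117 cm.
117 cm × 1/2.54 = 46.06 inches.
17/4 = 4.25 sts per in; 46.06 × 4.25 = 195.77 sts.
Next multiple of 12 → 204.
69.5 cm = 27.36 inches; × 6 = 164.17 → 164 rows.

Cast on 204 stitches; work 164 rows.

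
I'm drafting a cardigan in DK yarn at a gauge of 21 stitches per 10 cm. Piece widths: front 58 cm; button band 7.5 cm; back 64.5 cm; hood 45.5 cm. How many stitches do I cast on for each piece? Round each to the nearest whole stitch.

front 122; button band 16; back 135; hood 96.

Rate = 21/10 = 2.1 sts per cm.
front: 58 × 2.1 = 121.80 → 122.
button band: 7.5 × 2.1 = 15.75 → 16.
back: 64.5 × 2.1 = 135.45 → 135.
hood: 45.5 × 2.1 = 95.55 → 96.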